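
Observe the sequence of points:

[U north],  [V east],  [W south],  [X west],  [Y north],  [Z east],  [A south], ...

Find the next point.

[B west]

Letter: letters move forward 1 place in the alphabet, wrapping Z→A; U, V, W, X, Y, Z, A → B.
Direction: north, east, south, west, north, east, south → west (repeats north → east → south → west).
Putting it together: [B west].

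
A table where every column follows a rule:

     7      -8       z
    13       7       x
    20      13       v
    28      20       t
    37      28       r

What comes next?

First component goes 7, 13, 20, 28, 37 → 47 (differences are 6, 7, 8, … (increasing by 1 each time)).
Second component — always the previous value of the first component: -8, 7, 13, 20, 28 → 37.
Letter goes z, x, v, t, r → p (letters move back 2 places in the alphabet).
Combining the parts gives 47  37  p.

47  37  p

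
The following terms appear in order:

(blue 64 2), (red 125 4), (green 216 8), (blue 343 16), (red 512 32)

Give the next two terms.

Colour: repeats blue → red → green; blue, red, green, blue, red → green → blue.
For the second part, perfect cubes: 4³, 5³, 6³, …: 64, 125, 216, 343, 512 → 729 → 1000.
Third part goes 2, 4, 8, 16, 32 → 64 → 128 (×2 each step).
So the next two terms are (green 729 64) and (blue 1000 128).

(green 729 64), (blue 1000 128)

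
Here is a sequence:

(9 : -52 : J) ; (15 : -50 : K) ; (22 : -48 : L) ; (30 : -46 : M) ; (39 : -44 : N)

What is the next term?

(49 : -42 : O)

For the first slot, differences are 6, 7, 8, … (increasing by 1 each time): 9, 15, 22, 30, 39 → 49.
Second slot goes -52, -50, -48, -46, -44 → -42 (+2 each step).
For the letter, letters move forward 1 place in the alphabet: J, K, L, M, N → O.
Putting it together: (49 : -42 : O).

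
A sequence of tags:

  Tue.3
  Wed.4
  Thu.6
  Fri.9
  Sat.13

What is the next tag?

Day: Tue, Wed, Thu, Fri, Sat → Sun (runs through the weekdays Mon→Sun).
Second component: differences are 1, 2, 3, … (increasing by 1 each time); 3, 4, 6, 9, 13 → 18.
So the next tag is Sun.18.

Sun.18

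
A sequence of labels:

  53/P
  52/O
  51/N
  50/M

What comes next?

First component: 53, 52, 51, 50 → 49 (−1 each step).
Letter: P, O, N, M → L (letters move back 1 place in the alphabet).
Combining the parts gives 49/L.

49/L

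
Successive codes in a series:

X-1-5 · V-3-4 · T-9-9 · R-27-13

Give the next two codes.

P-81-22 then N-243-35

Letter goes X, V, T, R → P → N (letters move back 2 places in the alphabet).
Second component goes 1, 3, 9, 27 → 81 → 243 (×3 each step).
Third component: 5, 4, 9, 13 → 22 → 35 (each term is the sum of the two before it).
Putting the parts together: P-81-22 and then N-243-35.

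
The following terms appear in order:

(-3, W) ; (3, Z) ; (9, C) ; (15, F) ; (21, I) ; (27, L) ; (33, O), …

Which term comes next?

(39, R)

First part goes -3, 3, 9, 15, 21, 27, 33 → 39 (+6 each step).
Letter: W, Z, C, F, I, L, O → R (letters move forward 3 places in the alphabet, wrapping Z→A).
Putting it together: (39, R).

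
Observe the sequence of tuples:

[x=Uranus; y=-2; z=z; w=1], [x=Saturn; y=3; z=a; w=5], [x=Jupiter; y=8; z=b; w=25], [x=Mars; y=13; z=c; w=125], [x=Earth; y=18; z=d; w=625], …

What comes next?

X: runs backward through the planets Mercury→Neptune; Uranus, Saturn, Jupiter, Mars, Earth → Venus.
Y — +5 each step: -2, 3, 8, 13, 18 → 23.
Z — letters move forward 1 place in the alphabet, wrapping Z→A: z, a, b, c, d → e.
W — ×5 each step: 1, 5, 25, 125, 625 → 3125.
Putting it together: [x=Venus; y=23; z=e; w=3125].

[x=Venus; y=23; z=e; w=3125]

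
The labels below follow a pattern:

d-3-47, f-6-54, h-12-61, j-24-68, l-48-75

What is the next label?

n-96-82

For the letter, letters move forward 2 places in the alphabet: d, f, h, j, l → n.
For the second component, ×2 each step: 3, 6, 12, 24, 48 → 96.
Third component: +7 each step; 47, 54, 61, 68, 75 → 82.
So the next label is n-96-82.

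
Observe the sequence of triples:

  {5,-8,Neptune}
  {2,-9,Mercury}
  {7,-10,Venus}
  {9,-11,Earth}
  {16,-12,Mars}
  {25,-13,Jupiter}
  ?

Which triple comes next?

For the first coordinate, each term is the sum of the two before it: 5, 2, 7, 9, 16, 25 → 41.
Second coordinate: -8, -9, -10, -11, -12, -13 → -14 (−1 each step).
Planet: runs through the planets Mercury→Neptune, so Neptune, Mercury, Venus, Earth, Mars, Jupiter → Saturn.
Putting it together: {41,-14,Saturn}.

{41,-14,Saturn}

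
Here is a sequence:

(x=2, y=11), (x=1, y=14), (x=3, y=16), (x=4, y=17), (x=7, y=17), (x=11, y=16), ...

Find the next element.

(x=18, y=14)

X: each term is the sum of the two before it; 2, 1, 3, 4, 7, 11 → 18.
Y: differences are 3, 2, 1, … (decreasing by 1 each time), so 11, 14, 16, 17, 17, 16 → 14.
Combining the parts gives (x=18, y=14).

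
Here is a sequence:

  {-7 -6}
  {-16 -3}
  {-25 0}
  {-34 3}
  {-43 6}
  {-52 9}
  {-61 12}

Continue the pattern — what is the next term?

First part: −9 each step, so -7, -16, -25, -34, -43, -52, -61 → -70.
Second part goes -6, -3, 0, 3, 6, 9, 12 → 15 (+3 each step).
So the next term is {-70 15}.

{-70 15}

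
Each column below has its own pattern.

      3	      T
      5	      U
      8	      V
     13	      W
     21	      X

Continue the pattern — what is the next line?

34  Y

First component: each term is the sum of the two before it; 3, 5, 8, 13, 21 → 34.
Letter goes T, U, V, W, X → Y (letters move forward 1 place in the alphabet).
So the next line is 34  Y.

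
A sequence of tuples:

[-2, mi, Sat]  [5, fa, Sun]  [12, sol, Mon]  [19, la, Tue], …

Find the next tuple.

[26, ti, Wed]

First value — +7 each step: -2, 5, 12, 19 → 26.
Note: runs through the solfège scale do→ti, so mi, fa, sol, la → ti.
Day: Sat, Sun, Mon, Tue → Wed (runs through the weekdays Mon→Sun).
Combining the parts gives [26, ti, Wed].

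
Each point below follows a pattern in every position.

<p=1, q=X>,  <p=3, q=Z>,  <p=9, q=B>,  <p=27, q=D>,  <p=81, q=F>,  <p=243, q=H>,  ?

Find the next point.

For the p, ×3 each step: 1, 3, 9, 27, 81, 243 → 729.
Q: letters move forward 2 places in the alphabet, wrapping Z→A; X, Z, B, D, F, H → J.
Combining the parts gives <p=729, q=J>.

<p=729, q=J>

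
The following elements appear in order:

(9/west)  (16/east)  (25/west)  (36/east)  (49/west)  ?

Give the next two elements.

First component goes 9, 16, 25, 36, 49 → 64 → 81 (perfect squares: 3², 4², 5², …).
Direction goes west, east, west, east, west → east → west (alternates west ↔ east).
Putting the parts together: (64/east) and then (81/west).

(64/east), (81/west)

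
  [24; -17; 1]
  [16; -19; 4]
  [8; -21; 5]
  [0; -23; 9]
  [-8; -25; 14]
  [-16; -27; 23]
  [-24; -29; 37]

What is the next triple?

[-32; -31; 60]

First slot: 24, 16, 8, 0, -8, -16, -24 → -32 (−8 each step).
For the second slot, −2 each step: -17, -19, -21, -23, -25, -27, -29 → -31.
For the third slot, each term is the sum of the two before it: 1, 4, 5, 9, 14, 23, 37 → 60.
Combining the parts gives [-32; -31; 60].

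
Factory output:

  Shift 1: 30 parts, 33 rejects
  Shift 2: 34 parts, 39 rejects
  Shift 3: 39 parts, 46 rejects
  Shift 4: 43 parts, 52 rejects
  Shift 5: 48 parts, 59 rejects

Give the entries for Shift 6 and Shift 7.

52 parts, 65 rejects; 57 parts, 72 rejects

Parts: alternating steps +4, +5, +4, +5, …; 30, 34, 39, 43, 48 → 52 → 57.
Rejects: 33, 39, 46, 52, 59 → 65 → 72 (alternating steps +6, +7, +6, +7, …).
So the next two lines are 52 parts, 65 rejects and 57 parts, 72 rejects.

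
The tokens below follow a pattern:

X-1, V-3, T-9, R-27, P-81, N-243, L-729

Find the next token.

J-2187

Letter — letters move back 2 places in the alphabet: X, V, T, R, P, N, L → J.
Second component: ×3 each step; 1, 3, 9, 27, 81, 243, 729 → 2187.
Combining the parts gives J-2187.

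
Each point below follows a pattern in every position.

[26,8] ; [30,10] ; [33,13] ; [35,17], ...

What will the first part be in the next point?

First part: 26, 30, 33, 35 → 36 (differences are 4, 3, 2, … (decreasing by 1 each time)).

36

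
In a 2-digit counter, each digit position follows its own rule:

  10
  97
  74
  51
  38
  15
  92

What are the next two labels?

79 then 56

First digit — −2 each step, mod 10: 1, 9, 7, 5, 3, 1, 9 → 7 → 5.
Second digit: −3 each step, mod 10, so 0, 7, 4, 1, 8, 5, 2 → 9 → 6.
So the next two labels are 79 and 56.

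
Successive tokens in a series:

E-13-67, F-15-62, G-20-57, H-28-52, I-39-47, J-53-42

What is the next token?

For the letter, letters move forward 1 place in the alphabet: E, F, G, H, I, J → K.
For the second component, differences are 2, 5, 8, … (increasing by 3 each time): 13, 15, 20, 28, 39, 53 → 70.
For the third component, −5 each step: 67, 62, 57, 52, 47, 42 → 37.
Putting it together: K-70-37.

K-70-37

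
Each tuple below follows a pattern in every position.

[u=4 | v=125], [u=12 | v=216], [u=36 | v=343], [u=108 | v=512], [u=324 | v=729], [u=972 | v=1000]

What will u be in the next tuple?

2916

U — ×3 each step: 4, 12, 36, 108, 324, 972 → 2916.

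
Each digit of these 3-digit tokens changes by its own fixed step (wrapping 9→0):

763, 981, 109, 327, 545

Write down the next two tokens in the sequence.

763 then 981

First digit goes 7, 9, 1, 3, 5 → 7 → 9 (+2 each step, mod 10).
For the second digit, +2 each step, mod 10: 6, 8, 0, 2, 4 → 6 → 8.
Third digit: −2 each step, mod 10, so 3, 1, 9, 7, 5 → 3 → 1.
So the next two tokens are 763 and 981.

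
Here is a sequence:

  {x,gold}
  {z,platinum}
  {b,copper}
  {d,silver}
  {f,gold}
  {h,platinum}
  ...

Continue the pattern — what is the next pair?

{j,copper}

For the letter, letters move forward 2 places in the alphabet, wrapping Z→A: x, z, b, d, f, h → j.
Metal goes gold, platinum, copper, silver, gold, platinum → copper (repeats gold → platinum → copper → silver).
Combining the parts gives {j,copper}.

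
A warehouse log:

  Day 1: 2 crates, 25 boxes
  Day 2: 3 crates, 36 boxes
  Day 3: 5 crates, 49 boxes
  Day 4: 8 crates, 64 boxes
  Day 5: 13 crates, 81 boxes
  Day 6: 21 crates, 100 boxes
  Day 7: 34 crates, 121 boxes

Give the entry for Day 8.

55 crates, 144 boxes

Crates goes 2, 3, 5, 8, 13, 21, 34 → 55 (each term is the sum of the two before it).
Boxes: 25, 36, 49, 64, 81, 100, 121 → 144 (perfect squares: 5², 6², 7², …).
Putting it together: 55 crates, 144 boxes.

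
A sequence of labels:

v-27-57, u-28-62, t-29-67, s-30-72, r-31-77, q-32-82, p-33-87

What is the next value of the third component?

92

Letter: letters move back 1 place in the alphabet; v, u, t, s, r, q, p → o.
Second component goes 27, 28, 29, 30, 31, 32, 33 → 34 (+1 each step).
Third component: 57, 62, 67, 72, 77, 82, 87 → 92 (+5 each step).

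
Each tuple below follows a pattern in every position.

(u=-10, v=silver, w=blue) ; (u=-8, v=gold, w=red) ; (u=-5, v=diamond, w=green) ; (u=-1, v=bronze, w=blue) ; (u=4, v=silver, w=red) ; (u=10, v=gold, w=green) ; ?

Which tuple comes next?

(u=17, v=diamond, w=blue)

U goes -10, -8, -5, -1, 4, 10 → 17 (differences are 2, 3, 4, … (increasing by 1 each time)).
V — repeats silver → gold → diamond → bronze: silver, gold, diamond, bronze, silver, gold → diamond.
For the w, repeats blue → red → green: blue, red, green, blue, red, green → blue.
So the next tuple is (u=17, v=diamond, w=blue).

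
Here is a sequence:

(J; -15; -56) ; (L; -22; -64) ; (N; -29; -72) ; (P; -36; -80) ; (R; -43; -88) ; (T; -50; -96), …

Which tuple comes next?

(V; -57; -104)

Letter: letters move forward 2 places in the alphabet, so J, L, N, P, R, T → V.
Second coordinate goes -15, -22, -29, -36, -43, -50 → -57 (−7 each step).
Third coordinate: −8 each step; -56, -64, -72, -80, -88, -96 → -104.
Combining the parts gives (V; -57; -104).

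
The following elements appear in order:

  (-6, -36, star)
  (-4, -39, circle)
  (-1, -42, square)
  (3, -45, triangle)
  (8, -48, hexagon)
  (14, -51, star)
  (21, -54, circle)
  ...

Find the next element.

(29, -57, square)

First component goes -6, -4, -1, 3, 8, 14, 21 → 29 (differences are 2, 3, 4, … (increasing by 1 each time)).
Second component: −3 each step, so -36, -39, -42, -45, -48, -51, -54 → -57.
Shape: star, circle, square, triangle, hexagon, star, circle → square (repeats star → circle → square → triangle → hexagon).
Combining the parts gives (29, -57, square).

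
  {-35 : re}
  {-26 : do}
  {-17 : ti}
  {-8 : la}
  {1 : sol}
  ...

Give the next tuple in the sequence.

For the first entry, +9 each step: -35, -26, -17, -8, 1 → 10.
Note goes re, do, ti, la, sol → fa (runs backward through the solfège scale do→ti).
Putting it together: {10 : fa}.

{10 : fa}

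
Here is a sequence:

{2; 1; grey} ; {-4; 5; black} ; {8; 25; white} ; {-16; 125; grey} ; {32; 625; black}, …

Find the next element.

{-64; 3125; white}

First part — ×(-2) each step: 2, -4, 8, -16, 32 → -64.
Second part goes 1, 5, 25, 125, 625 → 3125 (×5 each step).
Shade: grey, black, white, grey, black → white (repeats grey → black → white).
Combining the parts gives {-64; 3125; white}.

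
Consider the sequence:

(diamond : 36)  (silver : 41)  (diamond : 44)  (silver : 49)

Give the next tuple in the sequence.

Rank — alternates diamond ↔ silver: diamond, silver, diamond, silver → diamond.
Second entry: 36, 41, 44, 49 → 52 (alternating steps +5, +3, +5, +3, …).
Putting it together: (diamond : 52).

(diamond : 52)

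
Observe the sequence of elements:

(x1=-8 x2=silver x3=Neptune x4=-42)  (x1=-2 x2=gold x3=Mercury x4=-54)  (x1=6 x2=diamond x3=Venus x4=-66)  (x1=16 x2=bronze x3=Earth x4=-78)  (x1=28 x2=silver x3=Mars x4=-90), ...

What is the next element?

(x1=42 x2=gold x3=Jupiter x4=-102)

X1 — differences are 6, 8, 10, … (increasing by 2 each time): -8, -2, 6, 16, 28 → 42.
For the x2, repeats silver → gold → diamond → bronze: silver, gold, diamond, bronze, silver → gold.
X3: Neptune, Mercury, Venus, Earth, Mars → Jupiter (runs through the planets Mercury→Neptune).
X4: −12 each step, so -42, -54, -66, -78, -90 → -102.
So the next element is (x1=42 x2=gold x3=Jupiter x4=-102).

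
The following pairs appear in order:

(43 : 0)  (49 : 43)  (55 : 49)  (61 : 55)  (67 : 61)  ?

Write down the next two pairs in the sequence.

First component: +6 each step, so 43, 49, 55, 61, 67 → 73 → 79.
For the second component, always the previous value of the first component: 0, 43, 49, 55, 61 → 67 → 73.
Putting the parts together: (73 : 67) and then (79 : 73).

(73 : 67), (79 : 73)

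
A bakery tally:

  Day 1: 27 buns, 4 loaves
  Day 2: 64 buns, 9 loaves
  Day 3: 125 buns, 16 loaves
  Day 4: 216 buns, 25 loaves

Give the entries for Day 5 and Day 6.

343 buns, 36 loaves; 512 buns, 49 loaves

Buns — perfect cubes: 3³, 4³, 5³, …: 27, 64, 125, 216 → 343 → 512.
Loaves — perfect squares: 2², 3², 4², …: 4, 9, 16, 25 → 36 → 49.
So the next two rows are 343 buns, 36 loaves and 512 buns, 49 loaves.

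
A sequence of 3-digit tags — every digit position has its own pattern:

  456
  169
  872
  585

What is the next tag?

First digit goes 4, 1, 8, 5 → 2 (−3 each step, mod 10).
Second digit: +1 each step, mod 10, so 5, 6, 7, 8 → 9.
Third digit: 6, 9, 2, 5 → 8 (+3 each step, mod 10).
Combining the parts gives 298.

298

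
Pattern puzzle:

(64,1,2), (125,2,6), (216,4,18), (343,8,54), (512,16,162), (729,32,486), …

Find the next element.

(1000,64,1458)

First entry: 64, 125, 216, 343, 512, 729 → 1000 (perfect cubes: 4³, 5³, 6³, …).
Second entry: ×2 each step; 1, 2, 4, 8, 16, 32 → 64.
Third entry: 2, 6, 18, 54, 162, 486 → 1458 (×3 each step).
Putting it together: (1000,64,1458).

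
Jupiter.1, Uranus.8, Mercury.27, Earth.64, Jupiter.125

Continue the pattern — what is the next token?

Uranus.216

Planet goes Jupiter, Uranus, Mercury, Earth, Jupiter → Uranus (repeats Jupiter → Uranus → Mercury → Earth).
For the second component, perfect cubes: 1³, 2³, 3³, …: 1, 8, 27, 64, 125 → 216.
So the next token is Uranus.216.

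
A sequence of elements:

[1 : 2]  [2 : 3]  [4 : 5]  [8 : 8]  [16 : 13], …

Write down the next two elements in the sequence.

First coordinate: ×2 each step, so 1, 2, 4, 8, 16 → 32 → 64.
Second coordinate: 2, 3, 5, 8, 13 → 21 → 34 (each term is the sum of the two before it).
Putting the parts together: [32 : 21] and then [64 : 34].

[32 : 21], [64 : 34]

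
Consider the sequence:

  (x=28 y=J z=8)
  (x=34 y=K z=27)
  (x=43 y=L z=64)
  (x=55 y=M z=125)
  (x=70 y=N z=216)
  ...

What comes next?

X — differences are 6, 9, 12, … (increasing by 3 each time): 28, 34, 43, 55, 70 → 88.
Y goes J, K, L, M, N → O (letters move forward 1 place in the alphabet).
Z: 8, 27, 64, 125, 216 → 343 (perfect cubes: 2³, 3³, 4³, …).
So the next triple is (x=88 y=O z=343).

(x=88 y=O z=343)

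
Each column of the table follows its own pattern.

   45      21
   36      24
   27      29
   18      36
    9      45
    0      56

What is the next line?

First component: −9 each step; 45, 36, 27, 18, 9, 0 → -9.
Second component — differences are 3, 5, 7, … (increasing by 2 each time): 21, 24, 29, 36, 45, 56 → 69.
Putting it together: -9  69.

-9  69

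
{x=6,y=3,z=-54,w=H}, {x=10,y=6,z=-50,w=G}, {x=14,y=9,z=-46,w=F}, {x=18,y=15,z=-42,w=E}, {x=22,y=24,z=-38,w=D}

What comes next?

X: 6, 10, 14, 18, 22 → 26 (+4 each step).
For the y, each term is the sum of the two before it: 3, 6, 9, 15, 24 → 39.
Z: +4 each step, so -54, -50, -46, -42, -38 → -34.
W: letters move back 1 place in the alphabet, so H, G, F, E, D → C.
Combining the parts gives {x=26,y=39,z=-34,w=C}.

{x=26,y=39,z=-34,w=C}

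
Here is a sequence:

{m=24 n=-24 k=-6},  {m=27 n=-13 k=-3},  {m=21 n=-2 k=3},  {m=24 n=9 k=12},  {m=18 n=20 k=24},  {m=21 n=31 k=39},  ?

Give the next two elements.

{m=15 n=42 k=57}, {m=18 n=53 k=78}

M: 24, 27, 21, 24, 18, 21 → 15 → 18 (alternating steps +3, −6, +3, −6, …).
N goes -24, -13, -2, 9, 20, 31 → 42 → 53 (+11 each step).
K: -6, -3, 3, 12, 24, 39 → 57 → 78 (differences are 3, 6, 9, … (increasing by 3 each time)).
Putting the parts together: {m=15 n=42 k=57} and then {m=18 n=53 k=78}.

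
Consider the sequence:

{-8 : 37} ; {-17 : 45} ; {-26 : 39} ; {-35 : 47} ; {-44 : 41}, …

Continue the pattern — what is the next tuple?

{-53 : 49}

First component: −9 each step; -8, -17, -26, -35, -44 → -53.
Second component: 37, 45, 39, 47, 41 → 49 (alternating steps +8, −6, +8, −6, …).
Combining the parts gives {-53 : 49}.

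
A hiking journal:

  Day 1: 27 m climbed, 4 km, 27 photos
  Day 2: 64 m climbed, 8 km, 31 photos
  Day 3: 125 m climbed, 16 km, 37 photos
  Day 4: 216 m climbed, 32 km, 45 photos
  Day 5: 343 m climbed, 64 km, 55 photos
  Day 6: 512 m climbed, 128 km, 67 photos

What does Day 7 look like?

M climbed: perfect cubes: 3³, 4³, 5³, …; 27, 64, 125, 216, 343, 512 → 729.
For the km, ×2 each step: 4, 8, 16, 32, 64, 128 → 256.
Photos: 27, 31, 37, 45, 55, 67 → 81 (differences are 4, 6, 8, … (increasing by 2 each time)).
So the next line is 729 m climbed, 256 km, 81 photos.

729 m climbed, 256 km, 81 photos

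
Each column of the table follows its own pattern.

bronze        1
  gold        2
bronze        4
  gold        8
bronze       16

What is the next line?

Rank: bronze, gold, bronze, gold, bronze → gold (alternates bronze ↔ gold).
For the second component, ×2 each step: 1, 2, 4, 8, 16 → 32.
So the next line is gold  32.

gold  32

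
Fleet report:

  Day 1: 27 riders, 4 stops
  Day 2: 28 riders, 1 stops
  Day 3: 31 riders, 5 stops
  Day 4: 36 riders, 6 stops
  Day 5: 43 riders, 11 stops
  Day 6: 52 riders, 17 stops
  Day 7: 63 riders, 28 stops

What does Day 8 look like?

76 riders, 45 stops

For the riders, differences are 1, 3, 5, … (increasing by 2 each time): 27, 28, 31, 36, 43, 52, 63 → 76.
Stops goes 4, 1, 5, 6, 11, 17, 28 → 45 (each term is the sum of the two before it).
Putting it together: 76 riders, 45 stops.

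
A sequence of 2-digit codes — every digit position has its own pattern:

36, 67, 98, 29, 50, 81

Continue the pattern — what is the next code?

12

First digit goes 3, 6, 9, 2, 5, 8 → 1 (+3 each step, mod 10).
Second digit: +1 each step, mod 10; 6, 7, 8, 9, 0, 1 → 2.
So the next code is 12.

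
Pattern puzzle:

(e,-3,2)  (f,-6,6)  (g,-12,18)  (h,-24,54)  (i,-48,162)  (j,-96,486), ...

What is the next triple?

Letter: letters move forward 1 place in the alphabet, so e, f, g, h, i, j → k.
Second slot: ×2 each step; -3, -6, -12, -24, -48, -96 → -192.
Third slot goes 2, 6, 18, 54, 162, 486 → 1458 (×3 each step).
Combining the parts gives (k,-192,1458).

(k,-192,1458)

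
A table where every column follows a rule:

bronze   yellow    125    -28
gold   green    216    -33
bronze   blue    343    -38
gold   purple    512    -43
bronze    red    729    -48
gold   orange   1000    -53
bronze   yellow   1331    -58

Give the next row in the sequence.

gold  green  1728  -63

Rank — alternates bronze ↔ gold: bronze, gold, bronze, gold, bronze, gold, bronze → gold.
Colour — repeats yellow → green → blue → purple → red → orange: yellow, green, blue, purple, red, orange, yellow → green.
For the third component, perfect cubes: 5³, 6³, 7³, …: 125, 216, 343, 512, 729, 1000, 1331 → 1728.
Fourth component — −5 each step: -28, -33, -38, -43, -48, -53, -58 → -63.
So the next row is gold  green  1728  -63.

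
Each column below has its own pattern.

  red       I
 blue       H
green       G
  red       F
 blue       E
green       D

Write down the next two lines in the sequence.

red  C; blue  B

Colour: red, blue, green, red, blue, green → red → blue (repeats red → blue → green).
For the letter, letters move back 1 place in the alphabet: I, H, G, F, E, D → C → B.
So the next two lines are red  C and blue  B.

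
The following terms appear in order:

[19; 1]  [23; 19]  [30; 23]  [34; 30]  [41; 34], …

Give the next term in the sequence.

First entry: alternating steps +4, +7, +4, +7, …, so 19, 23, 30, 34, 41 → 45.
Second entry: always the previous value of the first entry; 1, 19, 23, 30, 34 → 41.
Combining the parts gives [45; 41].

[45; 41]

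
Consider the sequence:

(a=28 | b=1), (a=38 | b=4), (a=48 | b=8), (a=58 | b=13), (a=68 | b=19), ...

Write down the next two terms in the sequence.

(a=78 | b=26), (a=88 | b=34)

For the a, +10 each step: 28, 38, 48, 58, 68 → 78 → 88.
B: differences are 3, 4, 5, … (increasing by 1 each time); 1, 4, 8, 13, 19 → 26 → 34.
So the next two terms are (a=78 | b=26) and (a=88 | b=34).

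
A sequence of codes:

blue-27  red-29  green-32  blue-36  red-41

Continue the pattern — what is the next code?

Colour goes blue, red, green, blue, red → green (repeats blue → red → green).
Second component — differences are 2, 3, 4, … (increasing by 1 each time): 27, 29, 32, 36, 41 → 47.
Combining the parts gives green-47.

green-47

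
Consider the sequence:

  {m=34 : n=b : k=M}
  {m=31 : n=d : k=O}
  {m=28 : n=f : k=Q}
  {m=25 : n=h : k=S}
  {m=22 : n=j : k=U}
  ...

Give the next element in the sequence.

{m=19 : n=l : k=W}

M — −3 each step: 34, 31, 28, 25, 22 → 19.
N — letters move forward 2 places in the alphabet: b, d, f, h, j → l.
K: letters move forward 2 places in the alphabet, so M, O, Q, S, U → W.
Putting it together: {m=19 : n=l : k=W}.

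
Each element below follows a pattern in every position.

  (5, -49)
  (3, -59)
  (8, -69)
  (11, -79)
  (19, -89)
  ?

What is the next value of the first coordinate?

First coordinate: each term is the sum of the two before it; 5, 3, 8, 11, 19 → 30.

30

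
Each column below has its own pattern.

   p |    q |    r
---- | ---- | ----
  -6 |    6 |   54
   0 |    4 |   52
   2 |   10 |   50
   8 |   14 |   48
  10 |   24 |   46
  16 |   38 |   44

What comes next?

18  62  42

Column p — alternating steps +6, +2, +6, +2, …: -6, 0, 2, 8, 10, 16 → 18.
Column q: each term is the sum of the two before it; 6, 4, 10, 14, 24, 38 → 62.
Column r: −2 each step, so 54, 52, 50, 48, 46, 44 → 42.
Combining the parts gives 18  62  42.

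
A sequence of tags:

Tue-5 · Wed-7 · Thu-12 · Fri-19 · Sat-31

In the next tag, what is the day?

Sun

Day — runs through the weekdays Mon→Sun: Tue, Wed, Thu, Fri, Sat → Sun.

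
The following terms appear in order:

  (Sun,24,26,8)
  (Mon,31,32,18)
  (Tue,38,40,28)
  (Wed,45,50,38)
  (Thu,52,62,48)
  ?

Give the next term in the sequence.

Day goes Sun, Mon, Tue, Wed, Thu → Fri (runs through the weekdays Mon→Sun).
Second entry: 24, 31, 38, 45, 52 → 59 (+7 each step).
Third entry — differences are 6, 8, 10, … (increasing by 2 each time): 26, 32, 40, 50, 62 → 76.
Fourth entry goes 8, 18, 28, 38, 48 → 58 (+10 each step).
So the next term is (Fri,59,76,58).

(Fri,59,76,58)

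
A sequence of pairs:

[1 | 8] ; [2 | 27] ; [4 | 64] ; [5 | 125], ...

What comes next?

First part: alternating steps +1, +2, +1, +2, …, so 1, 2, 4, 5 → 7.
For the second part, perfect cubes: 2³, 3³, 4³, …: 8, 27, 64, 125 → 216.
So the next pair is [7 | 216].

[7 | 216]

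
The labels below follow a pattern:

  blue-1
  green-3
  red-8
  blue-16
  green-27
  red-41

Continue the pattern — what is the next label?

blue-58

Colour: repeats blue → green → red; blue, green, red, blue, green, red → blue.
Second component: 1, 3, 8, 16, 27, 41 → 58 (differences are 2, 5, 8, … (increasing by 3 each time)).
Combining the parts gives blue-58.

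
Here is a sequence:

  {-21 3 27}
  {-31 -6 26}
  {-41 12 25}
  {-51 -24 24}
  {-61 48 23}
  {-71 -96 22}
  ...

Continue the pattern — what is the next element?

{-81 192 21}

First entry: -21, -31, -41, -51, -61, -71 → -81 (−10 each step).
Second entry goes 3, -6, 12, -24, 48, -96 → 192 (×(-2) each step).
Third entry: 27, 26, 25, 24, 23, 22 → 21 (−1 each step).
Combining the parts gives {-81 192 21}.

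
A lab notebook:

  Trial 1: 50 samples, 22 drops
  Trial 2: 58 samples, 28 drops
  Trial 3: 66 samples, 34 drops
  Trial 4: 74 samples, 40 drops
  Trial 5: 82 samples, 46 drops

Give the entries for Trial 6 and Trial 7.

Samples: +8 each step, so 50, 58, 66, 74, 82 → 90 → 98.
Drops: 22, 28, 34, 40, 46 → 52 → 58 (+6 each step).
So the next two rows are 90 samples, 52 drops and 98 samples, 58 drops.

90 samples, 52 drops; 98 samples, 58 drops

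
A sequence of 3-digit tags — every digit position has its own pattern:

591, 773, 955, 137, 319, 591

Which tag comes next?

773

First digit: 5, 7, 9, 1, 3, 5 → 7 (+2 each step, mod 10).
Second digit: −2 each step, mod 10, so 9, 7, 5, 3, 1, 9 → 7.
Third digit: +2 each step, mod 10, so 1, 3, 5, 7, 9, 1 → 3.
Combining the parts gives 773.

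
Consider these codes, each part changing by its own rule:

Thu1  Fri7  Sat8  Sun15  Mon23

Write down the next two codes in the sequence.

Tue38 then Wed61

Day: runs through the weekdays Mon→Sun; Thu, Fri, Sat, Sun, Mon → Tue → Wed.
Second component: each term is the sum of the two before it, so 1, 7, 8, 15, 23 → 38 → 61.
Putting the parts together: Tue38 and then Wed61.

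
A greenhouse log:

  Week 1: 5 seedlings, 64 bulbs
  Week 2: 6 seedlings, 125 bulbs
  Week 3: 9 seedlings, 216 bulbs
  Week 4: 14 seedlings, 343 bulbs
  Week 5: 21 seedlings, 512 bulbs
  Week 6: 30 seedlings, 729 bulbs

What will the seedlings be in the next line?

41

For the seedlings, differences are 1, 3, 5, … (increasing by 2 each time): 5, 6, 9, 14, 21, 30 → 41.
Bulbs goes 64, 125, 216, 343, 512, 729 → 1000 (perfect cubes: 4³, 5³, 6³, …).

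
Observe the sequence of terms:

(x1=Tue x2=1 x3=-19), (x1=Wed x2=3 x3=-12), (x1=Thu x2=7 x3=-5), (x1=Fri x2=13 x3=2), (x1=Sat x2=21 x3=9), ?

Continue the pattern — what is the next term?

X1 goes Tue, Wed, Thu, Fri, Sat → Sun (runs through the weekdays Mon→Sun).
X2: 1, 3, 7, 13, 21 → 31 (differences are 2, 4, 6, … (increasing by 2 each time)).
X3 — +7 each step: -19, -12, -5, 2, 9 → 16.
Putting it together: (x1=Sun x2=31 x3=16).

(x1=Sun x2=31 x3=16)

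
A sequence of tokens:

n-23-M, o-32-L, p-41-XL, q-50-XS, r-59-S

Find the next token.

Letter: letters move forward 1 place in the alphabet, so n, o, p, q, r → s.
For the second component, +9 each step: 23, 32, 41, 50, 59 → 68.
Size — runs through clothing sizes XS→XL: M, L, XL, XS, S → M.
So the next token is s-68-M.

s-68-M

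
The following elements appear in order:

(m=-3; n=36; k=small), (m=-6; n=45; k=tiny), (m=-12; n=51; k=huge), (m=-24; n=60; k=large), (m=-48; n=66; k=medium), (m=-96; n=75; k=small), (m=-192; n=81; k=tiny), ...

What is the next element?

(m=-384; n=90; k=huge)

M: -3, -6, -12, -24, -48, -96, -192 → -384 (×2 each step).
N: 36, 45, 51, 60, 66, 75, 81 → 90 (alternating steps +9, +6, +9, +6, …).
K: small, tiny, huge, large, medium, small, tiny → huge (repeats small → tiny → huge → large → medium).
Combining the parts gives (m=-384; n=90; k=huge).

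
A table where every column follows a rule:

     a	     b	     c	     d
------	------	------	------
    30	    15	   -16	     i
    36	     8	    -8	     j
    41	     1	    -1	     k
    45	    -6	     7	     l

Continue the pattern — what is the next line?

Column a goes 30, 36, 41, 45 → 48 (differences are 6, 5, 4, … (decreasing by 1 each time)).
Column b — −7 each step: 15, 8, 1, -6 → -13.
Column c — alternating steps +8, +7, +8, +7, …: -16, -8, -1, 7 → 14.
For the column d, letters move forward 1 place in the alphabet: i, j, k, l → m.
So the next line is 48  -13  14  m.

48  -13  14  m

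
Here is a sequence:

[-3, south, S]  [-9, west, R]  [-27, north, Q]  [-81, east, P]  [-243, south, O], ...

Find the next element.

First part: ×3 each step, so -3, -9, -27, -81, -243 → -729.
Direction: south, west, north, east, south → west (repeats south → west → north → east).
For the letter, letters move back 1 place in the alphabet: S, R, Q, P, O → N.
Combining the parts gives [-729, west, N].

[-729, west, N]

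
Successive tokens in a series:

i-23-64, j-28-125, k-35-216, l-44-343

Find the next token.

Letter: letters move forward 1 place in the alphabet; i, j, k, l → m.
Second component goes 23, 28, 35, 44 → 55 (differences are 5, 7, 9, … (increasing by 2 each time)).
Third component: perfect cubes: 4³, 5³, 6³, …; 64, 125, 216, 343 → 512.
Combining the parts gives m-55-512.

m-55-512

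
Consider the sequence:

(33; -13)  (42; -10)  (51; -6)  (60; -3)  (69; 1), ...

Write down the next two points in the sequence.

(78; 4), (87; 8)

First entry: +9 each step, so 33, 42, 51, 60, 69 → 78 → 87.
Second entry: alternating steps +3, +4, +3, +4, …; -13, -10, -6, -3, 1 → 4 → 8.
Putting the parts together: (78; 4) and then (87; 8).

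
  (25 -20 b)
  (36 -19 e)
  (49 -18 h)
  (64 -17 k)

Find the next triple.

For the first slot, perfect squares: 5², 6², 7², …: 25, 36, 49, 64 → 81.
Second slot — +1 each step: -20, -19, -18, -17 → -16.
For the letter, letters move forward 3 places in the alphabet: b, e, h, k → n.
Combining the parts gives (81 -16 n).

(81 -16 n)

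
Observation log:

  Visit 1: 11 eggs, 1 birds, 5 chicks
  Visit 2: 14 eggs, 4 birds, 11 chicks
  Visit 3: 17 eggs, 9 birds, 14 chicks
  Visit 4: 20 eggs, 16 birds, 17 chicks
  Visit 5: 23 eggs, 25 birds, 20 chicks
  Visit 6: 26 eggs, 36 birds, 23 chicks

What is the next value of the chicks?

26

For the eggs, +3 each step: 11, 14, 17, 20, 23, 26 → 29.
Birds — perfect squares: 1², 2², 3², …: 1, 4, 9, 16, 25, 36 → 49.
Chicks: always the previous value of the eggs; 5, 11, 14, 17, 20, 23 → 26.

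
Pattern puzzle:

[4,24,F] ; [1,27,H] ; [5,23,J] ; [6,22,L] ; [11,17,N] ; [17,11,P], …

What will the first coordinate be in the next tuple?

First coordinate: each term is the sum of the two before it; 4, 1, 5, 6, 11, 17 → 28.

28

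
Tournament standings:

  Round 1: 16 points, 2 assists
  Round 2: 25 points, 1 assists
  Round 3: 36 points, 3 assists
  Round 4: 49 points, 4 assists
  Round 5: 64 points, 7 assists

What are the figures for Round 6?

81 points, 11 assists

For the points, perfect squares: 4², 5², 6², …: 16, 25, 36, 49, 64 → 81.
Assists: 2, 1, 3, 4, 7 → 11 (each term is the sum of the two before it).
Putting it together: 81 points, 11 assists.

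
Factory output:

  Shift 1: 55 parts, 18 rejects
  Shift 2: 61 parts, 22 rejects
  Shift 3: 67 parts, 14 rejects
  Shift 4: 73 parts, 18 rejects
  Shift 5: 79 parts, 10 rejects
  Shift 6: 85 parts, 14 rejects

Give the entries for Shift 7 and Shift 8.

91 parts, 6 rejects; 97 parts, 10 rejects

For the parts, +6 each step: 55, 61, 67, 73, 79, 85 → 91 → 97.
Rejects — alternating steps +4, −8, +4, −8, …: 18, 22, 14, 18, 10, 14 → 6 → 10.
Putting the parts together: 91 parts, 6 rejects and then 97 parts, 10 rejects.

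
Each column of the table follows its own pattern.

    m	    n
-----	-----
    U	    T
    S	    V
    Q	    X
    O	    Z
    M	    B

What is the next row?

Column m goes U, S, Q, O, M → K (letters move back 2 places in the alphabet).
Column n: letters move forward 2 places in the alphabet, wrapping Z→A; T, V, X, Z, B → D.
So the next row is K  D.

K  D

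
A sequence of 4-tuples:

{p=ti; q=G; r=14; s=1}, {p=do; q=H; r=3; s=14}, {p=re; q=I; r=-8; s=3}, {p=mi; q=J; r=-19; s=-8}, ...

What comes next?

P: runs through the solfège scale do→ti; ti, do, re, mi → fa.
Q: letters move forward 1 place in the alphabet, so G, H, I, J → K.
For the r, −11 each step: 14, 3, -8, -19 → -30.
S — always the previous value of the r: 1, 14, 3, -8 → -19.
Putting it together: {p=fa; q=K; r=-30; s=-19}.

{p=fa; q=K; r=-30; s=-19}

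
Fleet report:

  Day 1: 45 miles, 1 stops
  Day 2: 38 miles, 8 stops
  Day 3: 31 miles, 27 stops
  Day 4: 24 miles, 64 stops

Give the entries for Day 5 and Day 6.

Miles — −7 each step: 45, 38, 31, 24 → 17 → 10.
Stops: perfect cubes: 1³, 2³, 3³, …; 1, 8, 27, 64 → 125 → 216.
So the next two lines are 17 miles, 125 stops and 10 miles, 216 stops.

17 miles, 125 stops; 10 miles, 216 stops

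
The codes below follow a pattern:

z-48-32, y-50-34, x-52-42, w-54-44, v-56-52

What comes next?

Letter: z, y, x, w, v → u (letters move back 1 place in the alphabet).
Second component: +2 each step, so 48, 50, 52, 54, 56 → 58.
Third component: alternating steps +2, +8, +2, +8, …; 32, 34, 42, 44, 52 → 54.
Combining the parts gives u-58-54.

u-58-54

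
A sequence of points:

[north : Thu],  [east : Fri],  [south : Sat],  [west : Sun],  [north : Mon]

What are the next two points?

[east : Tue], [south : Wed]

For the direction, repeats north → east → south → west: north, east, south, west, north → east → south.
Day goes Thu, Fri, Sat, Sun, Mon → Tue → Wed (runs through the weekdays Mon→Sun).
Putting the parts together: [east : Tue] and then [south : Wed].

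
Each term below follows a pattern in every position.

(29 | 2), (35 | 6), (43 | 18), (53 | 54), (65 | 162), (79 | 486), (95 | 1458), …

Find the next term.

(113 | 4374)

First value: differences are 6, 8, 10, … (increasing by 2 each time); 29, 35, 43, 53, 65, 79, 95 → 113.
Second value: ×3 each step, so 2, 6, 18, 54, 162, 486, 1458 → 4374.
Combining the parts gives (113 | 4374).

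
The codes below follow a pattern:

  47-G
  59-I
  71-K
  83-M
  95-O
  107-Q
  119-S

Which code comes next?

First component — +12 each step: 47, 59, 71, 83, 95, 107, 119 → 131.
Letter: letters move forward 2 places in the alphabet, so G, I, K, M, O, Q, S → U.
So the next code is 131-U.

131-U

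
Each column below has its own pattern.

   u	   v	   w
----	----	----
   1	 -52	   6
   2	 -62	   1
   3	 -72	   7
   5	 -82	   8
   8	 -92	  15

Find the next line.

For the column u, each term is the sum of the two before it: 1, 2, 3, 5, 8 → 13.
Column v — −10 each step: -52, -62, -72, -82, -92 → -102.
Column w: each term is the sum of the two before it, so 6, 1, 7, 8, 15 → 23.
Putting it together: 13  -102  23.

13  -102  23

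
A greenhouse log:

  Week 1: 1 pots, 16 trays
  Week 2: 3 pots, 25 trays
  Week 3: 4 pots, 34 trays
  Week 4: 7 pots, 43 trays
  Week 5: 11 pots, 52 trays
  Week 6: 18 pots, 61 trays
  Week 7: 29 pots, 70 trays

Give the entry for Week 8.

47 pots, 79 trays

Pots: each term is the sum of the two before it, so 1, 3, 4, 7, 11, 18, 29 → 47.
Trays: 16, 25, 34, 43, 52, 61, 70 → 79 (+9 each step).
Putting it together: 47 pots, 79 trays.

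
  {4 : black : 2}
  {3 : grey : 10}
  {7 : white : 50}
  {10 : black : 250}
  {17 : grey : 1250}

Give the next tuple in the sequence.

{27 : white : 6250}

First value: each term is the sum of the two before it; 4, 3, 7, 10, 17 → 27.
Shade: repeats black → grey → white, so black, grey, white, black, grey → white.
Third value goes 2, 10, 50, 250, 1250 → 6250 (×5 each step).
Putting it together: {27 : white : 6250}.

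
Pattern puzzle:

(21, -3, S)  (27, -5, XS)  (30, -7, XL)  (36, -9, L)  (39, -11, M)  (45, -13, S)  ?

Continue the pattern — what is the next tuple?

First part: alternating steps +6, +3, +6, +3, …, so 21, 27, 30, 36, 39, 45 → 48.
Second part: −2 each step; -3, -5, -7, -9, -11, -13 → -15.
Size: repeats S → XS → XL → L → M; S, XS, XL, L, M, S → XS.
So the next tuple is (48, -15, XS).

(48, -15, XS)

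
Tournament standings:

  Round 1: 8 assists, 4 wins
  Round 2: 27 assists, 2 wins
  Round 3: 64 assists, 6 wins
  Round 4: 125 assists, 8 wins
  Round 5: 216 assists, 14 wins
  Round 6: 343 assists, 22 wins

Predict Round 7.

For the assists, perfect cubes: 2³, 3³, 4³, …: 8, 27, 64, 125, 216, 343 → 512.
For the wins, each term is the sum of the two before it: 4, 2, 6, 8, 14, 22 → 36.
Combining the parts gives 512 assists, 36 wins.

512 assists, 36 wins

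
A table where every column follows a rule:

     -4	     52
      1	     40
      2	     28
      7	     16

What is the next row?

First component: alternating steps +5, +1, +5, +1, …; -4, 1, 2, 7 → 8.
Second component: −12 each step; 52, 40, 28, 16 → 4.
Combining the parts gives 8  4.

8  4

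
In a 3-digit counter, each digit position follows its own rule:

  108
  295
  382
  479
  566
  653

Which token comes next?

First digit: 1, 2, 3, 4, 5, 6 → 7 (+1 each step, mod 10).
Second digit goes 0, 9, 8, 7, 6, 5 → 4 (−1 each step, mod 10).
Third digit: −3 each step, mod 10; 8, 5, 2, 9, 6, 3 → 0.
Putting it together: 740.

740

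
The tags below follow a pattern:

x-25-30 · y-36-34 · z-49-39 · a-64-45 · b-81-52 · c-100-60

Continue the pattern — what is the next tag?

Letter goes x, y, z, a, b, c → d (letters move forward 1 place in the alphabet, wrapping Z→A).
For the second component, perfect squares: 5², 6², 7², …: 25, 36, 49, 64, 81, 100 → 121.
Third component: 30, 34, 39, 45, 52, 60 → 69 (differences are 4, 5, 6, … (increasing by 1 each time)).
Combining the parts gives d-121-69.

d-121-69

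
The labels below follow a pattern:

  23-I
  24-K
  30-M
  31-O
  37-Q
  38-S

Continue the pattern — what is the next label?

For the first component, alternating steps +1, +6, +1, +6, …: 23, 24, 30, 31, 37, 38 → 44.
Letter: letters move forward 2 places in the alphabet, so I, K, M, O, Q, S → U.
Putting it together: 44-U.

44-U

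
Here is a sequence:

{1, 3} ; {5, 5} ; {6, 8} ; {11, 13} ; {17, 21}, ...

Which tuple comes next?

First slot: each term is the sum of the two before it, so 1, 5, 6, 11, 17 → 28.
Second slot goes 3, 5, 8, 13, 21 → 34 (each term is the sum of the two before it).
Combining the parts gives {28, 34}.

{28, 34}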